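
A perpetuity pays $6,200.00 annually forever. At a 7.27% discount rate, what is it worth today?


Formula: PV = C / r
Substituting: PV = $6,200.00 / 0.0727
PV = $85,281.98

$85,281.98


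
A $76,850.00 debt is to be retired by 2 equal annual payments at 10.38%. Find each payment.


Formula: PMT = PV * r / (1 - (1+r)^(-n))
Denominator: 1 - (1 + 0.1038)^(-2) = 0.179234
Numerator: $76,850.00 * 0.1038 = 7977.03
PMT = 7977.03 / 0.179234 = $44,506.17

$44,506.17


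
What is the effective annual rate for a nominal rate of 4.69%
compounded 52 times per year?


Formula: EAR = (1 + r/m)^m - 1
Period rate: r/m = 0.0469 / 52 = 0.000902
Compounding: (1 + 0.000902)^52 = 1.047995
EAR = 1.047995 - 1 = 0.047995

0.047995


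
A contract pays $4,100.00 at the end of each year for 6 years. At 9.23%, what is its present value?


Formula: PV = PMT * (1 - (1+r)^(-n)) / r
Discount factor: (1 + 0.0923)^(-6) = 0.588774
Bracket: 1 - 0.588774 = 0.411226
PV = $4,100.00 * 0.411226 / 0.0923 = $18,266.82

$18,266.82


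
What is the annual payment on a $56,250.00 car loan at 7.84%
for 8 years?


Formula: PMT = PV * r / (1 - (1+r)^(-n))
Denominator: 1 - (1 + 0.0784)^(-8) = 0.453285
Numerator: $56,250.00 * 0.0784 = 4410.0
PMT = 4410.0 / 0.453285 = $9,728.98

$9,728.98


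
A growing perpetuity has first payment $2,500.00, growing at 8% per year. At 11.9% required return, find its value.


Formula: PV = C / (r - g)
Spread: r - g = 0.119 - 0.08 = 0.039
Substituting: PV = $2,500.00 / 0.039
PV = $64,102.56

$64,102.56


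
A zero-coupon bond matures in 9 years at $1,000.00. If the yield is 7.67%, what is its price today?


Formula: Price = FV / (1 + r)^n
Substituting: Price = $1,000.00 / (1 + 0.0767)^9
Discount factor: (1.0767)^9 = 1.944699
Price = $1,000.00 / 1.944699 = $514.22

$514.22


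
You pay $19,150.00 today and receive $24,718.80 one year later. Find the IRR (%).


Formula: IRR = C1/C0 - 1
Substituting: IRR = $24,718.80 / $19,150.00 - 1
Ratio: 1.290799 - 1 = 0.290799
IRR = 29.0799%

29.0799%


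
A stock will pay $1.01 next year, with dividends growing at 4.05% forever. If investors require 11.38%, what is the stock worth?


Formula: P = D1 / (r - g)
Spread: r - g = 0.1138 - 0.0405 = 0.0733
Substituting: P = $1.01 / 0.0733
P = $13.78

$13.78


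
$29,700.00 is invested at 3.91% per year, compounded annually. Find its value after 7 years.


Formula: FV = P * (1 + r)^n
Substituting: FV = $29,700.00 * (1 + 0.0391)^7
Growth factor: (1.0391)^7 = 1.307981
FV = $29,700.00 * 1.307981 = $38,847.03

$38,847.03


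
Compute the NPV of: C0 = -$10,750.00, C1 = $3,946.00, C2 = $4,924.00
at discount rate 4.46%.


Formula: NPV = C0 + C1/(1+r) + C2/(1+r)^2
Discount C1: $3,946.00 / (1 + 0.0446) = $3,777.52
Discount C2: $4,924.00 / (1 + 0.0446)^2 = $4,512.51
NPV = -$10,750.00 + $3,777.52 + $4,512.51 = -$2,459.97

-$2,459.97


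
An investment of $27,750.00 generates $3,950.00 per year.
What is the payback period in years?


Formula: Payback = investment / annual cash flow
Substituting: Payback = $27,750.00 / $3,950.00
Payback = 7.0253 years

7.0253 years


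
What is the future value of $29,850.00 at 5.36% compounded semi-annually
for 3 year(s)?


Formula: FV = P * (1 + r/m)^(m*t)
Period rate: r/m = 0.0536 / 2 = 0.0268
Total periods: m*t = 2 * 3 = 6
Growth factor: (1 + 0.0268)^6 = 1.171966
FV = $29,850.00 * 1.171966 = $34,983.20

$34,983.20


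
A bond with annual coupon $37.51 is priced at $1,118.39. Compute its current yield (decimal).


Formula: Current yield = annual coupon / price
Substituting: CY = $37.51 / $1,118.39
CY = 0.033539

0.033539


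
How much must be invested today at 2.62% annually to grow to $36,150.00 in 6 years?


Formula: PV = FV / (1 + r)^n
Substituting: PV = $36,150.00 / (1 + 0.0262)^6
Discount factor: (1.0262)^6 = 1.167863
PV = $36,150.00 / 1.167863 = $30,953.96

$30,953.96


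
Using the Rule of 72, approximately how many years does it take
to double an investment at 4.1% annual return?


Formula: Years ≈ 72 / r
Substituting: Years ≈ 72 / 4.1
Years ≈ 17.6

17.6 years


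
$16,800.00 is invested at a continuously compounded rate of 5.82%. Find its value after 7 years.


Formula: FV = P * e^(r*t)
Exponent: r*t = 0.0582 * 7 = 0.4074
e^(0.4074) = 1.502905
FV = $16,800.00 * 1.502905 = $25,248.81

$25,248.81


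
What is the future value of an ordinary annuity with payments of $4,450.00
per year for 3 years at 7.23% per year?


Formula: FV = PMT * ((1+r)^n - 1) / r
Growth factor: (1 + 0.0723)^3 = 1.23296
Numerator: 1.23296 - 1 = 0.23296
FV = $4,450.00 * 0.23296 / 0.0723 = $14,338.47

$14,338.47


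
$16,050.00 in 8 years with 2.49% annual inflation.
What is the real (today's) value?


Formula: Real value = nominal / (1 + inflation)^years
Price level: (1 + 0.0249)^8 = 1.217452
Real value = $16,050.00 / 1.217452 = $13,183.27

$13,183.27


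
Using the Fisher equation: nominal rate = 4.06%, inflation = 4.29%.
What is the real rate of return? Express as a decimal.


Formula: (1 + r_real) = (1 + r_nom) / (1 + inflation)
Substituting: (1 + r_real) = 1.0406 / 1.0429
(1 + r_real) = 0.997795
r_real = 0.997795 - 1 = -0.002205

-0.002205


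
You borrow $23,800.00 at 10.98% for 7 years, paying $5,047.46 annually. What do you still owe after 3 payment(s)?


Formula: Balance = PV*(1+r)^k - PMT*((1+r)^k - 1)/r
Growth: (1 + 0.1098)^3 = 1.366892
Accumulated factor: ((1+r)^k - 1)/r = 3.341456
Balance = $23,800.00 * 1.366892 - $5,047.46 * 3.341456
Balance = $15,666.16

$15,666.16


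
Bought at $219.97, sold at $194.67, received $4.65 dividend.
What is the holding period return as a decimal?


Formula: HPR = (P1 - P0 + D) / P0
Gain: $194.67 - $219.97 + $4.65 = -$20.65
HPR = -$20.65 / $219.97 = -0.0939

-0.0939


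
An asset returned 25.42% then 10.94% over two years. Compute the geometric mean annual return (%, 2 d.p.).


Formula: Geometric mean = ((1+r1)*(1+r2))^(1/2) - 1
Product: (1 + 0.2542) * (1 + 0.1094) = 1.2542 * 1.1094 = 1.391409
Square root: 1.391409^0.5 = 1.17958
Geometric mean = 1.17958 - 1 = 0.17958
As percentage: 17.96%

17.96%


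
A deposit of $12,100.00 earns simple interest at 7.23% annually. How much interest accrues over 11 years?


Formula: I = P * r * t
Substituting: I = $12,100.00 * 0.0723 * 11
Step: I = $12,100.00 * 0.7953
I = $9,623.13

$9,623.13


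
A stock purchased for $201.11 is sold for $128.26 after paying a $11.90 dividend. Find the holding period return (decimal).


Formula: HPR = (P1 - P0 + D) / P0
Gain: $128.26 - $201.11 + $11.90 = -$60.95
HPR = -$60.95 / $201.11 = -0.3031

-0.3031


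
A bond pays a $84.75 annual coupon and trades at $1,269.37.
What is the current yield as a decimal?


Formula: Current yield = annual coupon / price
Substituting: CY = $84.75 / $1,269.37
CY = 0.066765

0.066765


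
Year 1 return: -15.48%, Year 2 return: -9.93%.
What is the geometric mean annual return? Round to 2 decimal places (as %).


Formula: Geometric mean = ((1+r1)*(1+r2))^(1/2) - 1
Product: (1 + -0.1548) * (1 + -0.0993) = 0.8452 * 0.9007 = 0.761272
Square root: 0.761272^0.5 = 0.872509
Geometric mean = 0.872509 - 1 = -0.127491
As percentage: -12.75%

-12.75%


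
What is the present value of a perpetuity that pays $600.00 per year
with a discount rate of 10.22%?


Formula: PV = C / r
Substituting: PV = $600.00 / 0.1022
PV = $5,870.84

$5,870.84


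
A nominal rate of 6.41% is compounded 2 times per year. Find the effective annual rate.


Formula: EAR = (1 + r/m)^m - 1
Period rate: r/m = 0.0641 / 2 = 0.03205
Compounding: (1 + 0.03205)^2 = 1.065127
EAR = 1.065127 - 1 = 0.065127

0.065127


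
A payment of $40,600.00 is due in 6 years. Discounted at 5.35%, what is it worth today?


Formula: PV = FV / (1 + r)^n
Substituting: PV = $40,600.00 / (1 + 0.0535)^6
Discount factor: (1.0535)^6 = 1.367122
PV = $40,600.00 / 1.367122 = $29,697.42

$29,697.42


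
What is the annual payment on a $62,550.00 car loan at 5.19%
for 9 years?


Formula: PMT = PV * r / (1 - (1+r)^(-n))
Denominator: 1 - (1 + 0.0519)^(-9) = 0.365795
Numerator: $62,550.00 * 0.0519 = 3246.345
PMT = 3246.345 / 0.365795 = $8,874.77

$8,874.77


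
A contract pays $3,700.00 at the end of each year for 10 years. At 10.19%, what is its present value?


Formula: PV = PMT * (1 - (1+r)^(-n)) / r
Discount factor: (1 + 0.1019)^(-10) = 0.378947
Bracket: 1 - 0.378947 = 0.621053
PV = $3,700.00 * 0.621053 / 0.1019 = $22,550.51

$22,550.51


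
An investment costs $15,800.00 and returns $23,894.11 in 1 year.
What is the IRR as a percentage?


Formula: IRR = C1/C0 - 1
Substituting: IRR = $23,894.11 / $15,800.00 - 1
Ratio: 1.512285 - 1 = 0.512285
IRR = 51.2285%

51.2285%


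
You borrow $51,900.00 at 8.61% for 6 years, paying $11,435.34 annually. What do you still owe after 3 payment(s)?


Formula: Balance = PV*(1+r)^k - PMT*((1+r)^k - 1)/r
Growth: (1 + 0.0861)^3 = 1.281178
Accumulated factor: ((1+r)^k - 1)/r = 3.265713
Balance = $51,900.00 * 1.281178 - $11,435.34 * 3.265713
Balance = $29,148.59

$29,148.59


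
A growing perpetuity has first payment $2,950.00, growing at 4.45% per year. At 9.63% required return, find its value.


Formula: PV = C / (r - g)
Spread: r - g = 0.0963 - 0.0445 = 0.0518
Substituting: PV = $2,950.00 / 0.0518
PV = $56,949.81

$56,949.81


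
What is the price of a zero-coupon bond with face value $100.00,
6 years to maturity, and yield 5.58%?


Formula: Price = FV / (1 + r)^n
Substituting: Price = $100.00 / (1 + 0.0558)^6
Discount factor: (1.0558)^6 = 1.385128
Price = $100.00 / 1.385128 = $72.20

$72.20


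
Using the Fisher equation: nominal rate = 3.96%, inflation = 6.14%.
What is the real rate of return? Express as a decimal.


Formula: (1 + r_real) = (1 + r_nom) / (1 + inflation)
Substituting: (1 + r_real) = 1.0396 / 1.0614
(1 + r_real) = 0.979461
r_real = 0.979461 - 1 = -0.020539

-0.020539


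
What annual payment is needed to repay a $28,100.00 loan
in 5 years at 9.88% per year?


Formula: PMT = PV * r / (1 - (1+r)^(-n))
Denominator: 1 - (1 + 0.0988)^(-5) = 0.375681
Numerator: $28,100.00 * 0.0988 = 2776.28
PMT = 2776.28 / 0.375681 = $7,390.00

$7,390.00


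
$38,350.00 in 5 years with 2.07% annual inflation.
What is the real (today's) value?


Formula: Real value = nominal / (1 + inflation)^years
Price level: (1 + 0.0207)^5 = 1.107875
Real value = $38,350.00 / 1.107875 = $34,615.83

$34,615.83


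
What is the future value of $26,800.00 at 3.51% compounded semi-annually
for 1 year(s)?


Formula: FV = P * (1 + r/m)^(m*t)
Period rate: r/m = 0.0351 / 2 = 0.01755
Total periods: m*t = 2 * 1 = 2
Growth factor: (1 + 0.01755)^2 = 1.035408
FV = $26,800.00 * 1.035408 = $27,748.93

$27,748.93


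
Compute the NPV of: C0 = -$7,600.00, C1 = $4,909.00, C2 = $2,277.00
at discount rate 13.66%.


Formula: NPV = C0 + C1/(1+r) + C2/(1+r)^2
Discount C1: $4,909.00 / (1 + 0.1366) = $4,319.02
Discount C2: $2,277.00 / (1 + 0.1366)^2 = $1,762.58
NPV = -$7,600.00 + $4,319.02 + $1,762.58 = -$1,518.40

-$1,518.40


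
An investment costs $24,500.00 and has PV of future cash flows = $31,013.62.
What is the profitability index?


Formula: PI = PV(cash flows) / initial investment
Substituting: PI = $31,013.62 / $24,500.00
PI = 1.2659

1.2659


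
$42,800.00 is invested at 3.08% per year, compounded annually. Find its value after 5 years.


Formula: FV = P * (1 + r)^n
Substituting: FV = $42,800.00 * (1 + 0.0308)^5
Growth factor: (1.0308)^5 = 1.163783
FV = $42,800.00 * 1.163783 = $49,809.92

$49,809.92


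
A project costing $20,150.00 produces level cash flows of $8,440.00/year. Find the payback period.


Formula: Payback = investment / annual cash flow
Substituting: Payback = $20,150.00 / $8,440.00
Payback = 2.3874 years

2.3874 years


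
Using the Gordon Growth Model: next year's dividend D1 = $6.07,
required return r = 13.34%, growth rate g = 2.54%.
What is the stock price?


Formula: P = D1 / (r - g)
Spread: r - g = 0.1334 - 0.0254 = 0.108
Substituting: P = $6.07 / 0.108
P = $56.20

$56.20


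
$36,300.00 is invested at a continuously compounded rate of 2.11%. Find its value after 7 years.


Formula: FV = P * e^(r*t)
Exponent: r*t = 0.0211 * 7 = 0.1477
e^(0.1477) = 1.159165
FV = $36,300.00 * 1.159165 = $42,077.69

$42,077.69


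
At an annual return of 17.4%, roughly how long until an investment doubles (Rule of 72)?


Formula: Years ≈ 72 / r
Substituting: Years ≈ 72 / 17.4
Years ≈ 4.1

4.1 years


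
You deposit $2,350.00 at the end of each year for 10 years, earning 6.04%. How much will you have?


Formula: FV = PMT * ((1+r)^n - 1) / r
Growth factor: (1 + 0.0604)^10 = 1.797617
Numerator: 1.797617 - 1 = 0.797617
FV = $2,350.00 * 0.797617 / 0.0604 = $31,033.12

$31,033.12


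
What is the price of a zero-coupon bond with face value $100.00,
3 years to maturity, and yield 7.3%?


Formula: Price = FV / (1 + r)^n
Substituting: Price = $100.00 / (1 + 0.073)^3
Discount factor: (1.073)^3 = 1.235376
Price = $100.00 / 1.235376 = $80.95

$80.95


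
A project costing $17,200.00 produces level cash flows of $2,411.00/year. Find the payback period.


Formula: Payback = investment / annual cash flow
Substituting: Payback = $17,200.00 / $2,411.00
Payback = 7.134 years

7.134 years


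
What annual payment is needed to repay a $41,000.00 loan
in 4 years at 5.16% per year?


Formula: PMT = PV * r / (1 - (1+r)^(-n))
Denominator: 1 - (1 + 0.0516)^(-4) = 0.182293
Numerator: $41,000.00 * 0.0516 = 2115.6
PMT = 2115.6 / 0.182293 = $11,605.49

$11,605.49


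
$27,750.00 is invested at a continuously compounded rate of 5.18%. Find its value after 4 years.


Formula: FV = P * e^(r*t)
Exponent: r*t = 0.0518 * 4 = 0.2072
e^(0.2072) = 1.230229
FV = $27,750.00 * 1.230229 = $34,138.84

$34,138.84


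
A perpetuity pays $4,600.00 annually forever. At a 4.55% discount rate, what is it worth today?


Formula: PV = C / r
Substituting: PV = $4,600.00 / 0.0455
PV = $101,098.90

$101,098.90


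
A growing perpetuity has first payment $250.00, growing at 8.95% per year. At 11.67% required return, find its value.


Formula: PV = C / (r - g)
Spread: r - g = 0.1167 - 0.0895 = 0.0272
Substituting: PV = $250.00 / 0.0272
PV = $9,191.18

$9,191.18


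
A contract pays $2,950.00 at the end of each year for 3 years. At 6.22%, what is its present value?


Formula: PV = PMT * (1 - (1+r)^(-n)) / r
Discount factor: (1 + 0.0622)^(-3) = 0.834413
Bracket: 1 - 0.834413 = 0.165587
PV = $2,950.00 * 0.165587 / 0.0622 = $7,853.40

$7,853.40


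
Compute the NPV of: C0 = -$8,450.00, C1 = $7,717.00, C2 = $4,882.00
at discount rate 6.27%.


Formula: NPV = C0 + C1/(1+r) + C2/(1+r)^2
Discount C1: $7,717.00 / (1 + 0.0627) = $7,261.69
Discount C2: $4,882.00 / (1 + 0.0627)^2 = $4,322.91
NPV = -$8,450.00 + $7,261.69 + $4,322.91 = $3,134.60

$3,134.60


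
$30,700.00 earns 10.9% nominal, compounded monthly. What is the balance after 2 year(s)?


Formula: FV = P * (1 + r/m)^(m*t)
Period rate: r/m = 0.109 / 12 = 0.009083
Total periods: m*t = 12 * 2 = 24
Growth factor: (1 + 0.009083)^24 = 1.242364
FV = $30,700.00 * 1.242364 = $38,140.57

$38,140.57


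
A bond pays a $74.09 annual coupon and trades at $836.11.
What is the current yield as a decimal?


Formula: Current yield = annual coupon / price
Substituting: CY = $74.09 / $836.11
CY = 0.088613

0.088613


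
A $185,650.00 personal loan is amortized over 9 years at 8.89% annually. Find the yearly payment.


Formula: PMT = PV * r / (1 - (1+r)^(-n))
Denominator: 1 - (1 + 0.0889)^(-9) = 0.535369
Numerator: $185,650.00 * 0.0889 = 16504.285
PMT = 16504.285 / 0.535369 = $30,827.86

$30,827.86


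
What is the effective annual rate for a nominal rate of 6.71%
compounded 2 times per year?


Formula: EAR = (1 + r/m)^m - 1
Period rate: r/m = 0.0671 / 2 = 0.03355
Compounding: (1 + 0.03355)^2 = 1.068226
EAR = 1.068226 - 1 = 0.068226

0.068226


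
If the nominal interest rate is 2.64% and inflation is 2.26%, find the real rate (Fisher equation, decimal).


Formula: (1 + r_real) = (1 + r_nom) / (1 + inflation)
Substituting: (1 + r_real) = 1.0264 / 1.0226
(1 + r_real) = 1.003716
r_real = 1.003716 - 1 = 0.003716

0.003716


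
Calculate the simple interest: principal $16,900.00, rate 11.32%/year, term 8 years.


Formula: I = P * r * t
Substituting: I = $16,900.00 * 0.1132 * 8
Step: I = $16,900.00 * 0.9056
I = $15,304.64

$15,304.64


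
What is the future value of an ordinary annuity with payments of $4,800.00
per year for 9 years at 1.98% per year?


Formula: FV = PMT * ((1+r)^n - 1) / r
Growth factor: (1 + 0.0198)^9 = 1.192985
Numerator: 1.192985 - 1 = 0.192985
FV = $4,800.00 * 0.192985 / 0.0198 = $46,784.30

$46,784.30


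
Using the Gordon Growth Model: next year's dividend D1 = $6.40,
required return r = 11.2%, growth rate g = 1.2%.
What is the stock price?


Formula: P = D1 / (r - g)
Spread: r - g = 0.112 - 0.012 = 0.1
Substituting: P = $6.40 / 0.1
P = $64.00

$64.00


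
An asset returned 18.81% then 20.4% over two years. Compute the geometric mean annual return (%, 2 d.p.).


Formula: Geometric mean = ((1+r1)*(1+r2))^(1/2) - 1
Product: (1 + 0.1881) * (1 + 0.204) = 1.1881 * 1.204 = 1.430472
Square root: 1.430472^0.5 = 1.196024
Geometric mean = 1.196024 - 1 = 0.196024
As percentage: 19.60%

19.60%


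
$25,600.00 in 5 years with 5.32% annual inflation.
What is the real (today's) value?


Formula: Real value = nominal / (1 + inflation)^years
Price level: (1 + 0.0532)^5 = 1.295849
Real value = $25,600.00 / 1.295849 = $19,755.39

$19,755.39


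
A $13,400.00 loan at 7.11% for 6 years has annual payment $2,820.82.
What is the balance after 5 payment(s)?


Formula: Balance = PV*(1+r)^k - PMT*((1+r)^k - 1)/r
Growth: (1 + 0.0711)^5 = 1.409776
Accumulated factor: ((1+r)^k - 1)/r = 5.763375
Balance = $13,400.00 * 1.409776 - $2,820.82 * 5.763375
Balance = $2,633.55

$2,633.55


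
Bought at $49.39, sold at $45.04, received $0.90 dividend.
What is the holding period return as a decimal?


Formula: HPR = (P1 - P0 + D) / P0
Gain: $45.04 - $49.39 + $0.90 = -$3.45
HPR = -$3.45 / $49.39 = -0.0699

-0.0699


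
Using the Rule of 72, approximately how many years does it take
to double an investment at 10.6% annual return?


Formula: Years ≈ 72 / r
Substituting: Years ≈ 72 / 10.6
Years ≈ 6.8

6.8 years


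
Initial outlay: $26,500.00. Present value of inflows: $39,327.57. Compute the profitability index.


Formula: PI = PV(cash flows) / initial investment
Substituting: PI = $39,327.57 / $26,500.00
PI = 1.4841

1.4841


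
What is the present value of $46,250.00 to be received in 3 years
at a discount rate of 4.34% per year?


Formula: PV = FV / (1 + r)^n
Substituting: PV = $46,250.00 / (1 + 0.0434)^3
Discount factor: (1.0434)^3 = 1.135932
PV = $46,250.00 / 1.135932 = $40,715.45

$40,715.45


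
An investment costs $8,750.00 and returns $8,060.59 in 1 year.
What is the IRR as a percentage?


Formula: IRR = C1/C0 - 1
Substituting: IRR = $8,060.59 / $8,750.00 - 1
Ratio: 0.92121 - 1 = -0.07879
IRR = -7.879%

-7.879%


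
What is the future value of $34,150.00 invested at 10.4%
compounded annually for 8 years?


Formula: FV = P * (1 + r)^n
Substituting: FV = $34,150.00 * (1 + 0.104)^8
Growth factor: (1.104)^8 = 2.206747
FV = $34,150.00 * 2.206747 = $75,360.42

$75,360.42


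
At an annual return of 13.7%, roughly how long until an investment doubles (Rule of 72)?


Formula: Years ≈ 72 / r
Substituting: Years ≈ 72 / 13.7
Years ≈ 5.3

5.3 years


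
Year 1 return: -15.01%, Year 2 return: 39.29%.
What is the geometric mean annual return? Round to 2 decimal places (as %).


Formula: Geometric mean = ((1+r1)*(1+r2))^(1/2) - 1
Product: (1 + -0.1501) * (1 + 0.3929) = 0.8499 * 1.3929 = 1.183826
Square root: 1.183826^0.5 = 1.088038
Geometric mean = 1.088038 - 1 = 0.088038
As percentage: 8.80%

8.80%


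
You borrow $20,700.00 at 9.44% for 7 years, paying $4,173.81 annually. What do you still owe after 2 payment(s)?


Formula: Balance = PV*(1+r)^k - PMT*((1+r)^k - 1)/r
Growth: (1 + 0.0944)^2 = 1.197711
Accumulated factor: ((1+r)^k - 1)/r = 2.0944
Balance = $20,700.00 * 1.197711 - $4,173.81 * 2.0944
Balance = $16,051.00

$16,051.00


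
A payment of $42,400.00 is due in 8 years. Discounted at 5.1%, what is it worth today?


Formula: PV = FV / (1 + r)^n
Substituting: PV = $42,400.00 / (1 + 0.051)^8
Discount factor: (1.051)^8 = 1.48875
PV = $42,400.00 / 1.48875 = $28,480.27

$28,480.27


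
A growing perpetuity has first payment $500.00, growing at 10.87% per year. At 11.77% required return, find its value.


Formula: PV = C / (r - g)
Spread: r - g = 0.1177 - 0.1087 = 0.009
Substituting: PV = $500.00 / 0.009
PV = $55,555.56

$55,555.56


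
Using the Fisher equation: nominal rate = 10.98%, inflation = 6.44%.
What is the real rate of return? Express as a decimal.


Formula: (1 + r_real) = (1 + r_nom) / (1 + inflation)
Substituting: (1 + r_real) = 1.1098 / 1.0644
(1 + r_real) = 1.042653
r_real = 1.042653 - 1 = 0.042653

0.042653


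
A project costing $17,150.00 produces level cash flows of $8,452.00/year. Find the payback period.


Formula: Payback = investment / annual cash flow
Substituting: Payback = $17,150.00 / $8,452.00
Payback = 2.0291 years

2.0291 years


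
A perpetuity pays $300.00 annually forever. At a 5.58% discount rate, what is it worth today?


Formula: PV = C / r
Substituting: PV = $300.00 / 0.0558
PV = $5,376.34

$5,376.34


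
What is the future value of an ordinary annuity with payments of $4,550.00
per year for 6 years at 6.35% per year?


Formula: FV = PMT * ((1+r)^n - 1) / r
Growth factor: (1 + 0.0635)^6 = 1.446855
Numerator: 1.446855 - 1 = 0.446855
FV = $4,550.00 * 0.446855 / 0.0635 = $32,018.73

$32,018.73


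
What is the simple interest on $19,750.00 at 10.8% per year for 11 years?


Formula: I = P * r * t
Substituting: I = $19,750.00 * 0.108 * 11
Step: I = $19,750.00 * 1.188
I = $23,463.00

$23,463.00


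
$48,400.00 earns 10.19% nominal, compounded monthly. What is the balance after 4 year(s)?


Formula: FV = P * (1 + r/m)^(m*t)
Period rate: r/m = 0.1019 / 12 = 0.008492
Total periods: m*t = 12 * 4 = 48
Growth factor: (1 + 0.008492)^48 = 1.500621
FV = $48,400.00 * 1.500621 = $72,630.06

$72,630.06


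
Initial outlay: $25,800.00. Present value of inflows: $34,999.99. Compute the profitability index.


Formula: PI = PV(cash flows) / initial investment
Substituting: PI = $34,999.99 / $25,800.00
PI = 1.3566

1.3566


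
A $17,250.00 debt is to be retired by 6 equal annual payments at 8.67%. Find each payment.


Formula: PMT = PV * r / (1 - (1+r)^(-n))
Denominator: 1 - (1 + 0.0867)^(-6) = 0.392786
Numerator: $17,250.00 * 0.0867 = 1495.575
PMT = 1495.575 / 0.392786 = $3,807.61

$3,807.61


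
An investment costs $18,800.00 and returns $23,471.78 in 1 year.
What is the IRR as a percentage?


Formula: IRR = C1/C0 - 1
Substituting: IRR = $23,471.78 / $18,800.00 - 1
Ratio: 1.248499 - 1 = 0.248499
IRR = 24.8499%

24.8499%


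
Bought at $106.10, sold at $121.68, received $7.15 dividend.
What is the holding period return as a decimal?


Formula: HPR = (P1 - P0 + D) / P0
Gain: $121.68 - $106.10 + $7.15 = $22.73
HPR = $22.73 / $106.10 = 0.2142

0.2142


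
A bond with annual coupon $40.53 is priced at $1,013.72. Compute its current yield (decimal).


Formula: Current yield = annual coupon / price
Substituting: CY = $40.53 / $1,013.72
CY = 0.039981

0.039981


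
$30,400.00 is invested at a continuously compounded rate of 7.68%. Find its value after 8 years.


Formula: FV = P * e^(r*t)
Exponent: r*t = 0.0768 * 8 = 0.6144
e^(0.6144) = 1.848547
FV = $30,400.00 * 1.848547 = $56,195.83

$56,195.83


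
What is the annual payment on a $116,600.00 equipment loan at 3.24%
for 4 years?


Formula: PMT = PV * r / (1 - (1+r)^(-n))
Denominator: 1 - (1 + 0.0324)^(-4) = 0.119746
Numerator: $116,600.00 * 0.0324 = 3777.84
PMT = 3777.84 / 0.119746 = $31,548.78

$31,548.78


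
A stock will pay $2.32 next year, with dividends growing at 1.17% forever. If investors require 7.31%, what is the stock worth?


Formula: P = D1 / (r - g)
Spread: r - g = 0.0731 - 0.0117 = 0.0614
Substituting: P = $2.32 / 0.0614
P = $37.79

$37.79


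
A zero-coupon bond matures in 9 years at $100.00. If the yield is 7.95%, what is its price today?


Formula: Price = FV / (1 + r)^n
Substituting: Price = $100.00 / (1 + 0.0795)^9
Discount factor: (1.0795)^9 = 1.990691
Price = $100.00 / 1.990691 = $50.23

$50.23


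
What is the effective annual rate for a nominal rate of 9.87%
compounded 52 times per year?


Formula: EAR = (1 + r/m)^m - 1
Period rate: r/m = 0.0987 / 52 = 0.001898
Compounding: (1 + 0.001898)^52 = 1.103632
EAR = 1.103632 - 1 = 0.103632

0.103632


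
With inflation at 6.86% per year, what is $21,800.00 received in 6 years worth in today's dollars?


Formula: Real value = nominal / (1 + inflation)^years
Price level: (1 + 0.0686)^6 = 1.488987
Real value = $21,800.00 / 1.488987 = $14,640.82

$14,640.82


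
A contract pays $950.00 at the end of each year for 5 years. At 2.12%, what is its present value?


Formula: PV = PMT * (1 - (1+r)^(-n)) / r
Discount factor: (1 + 0.0212)^(-5) = 0.900422
Bracket: 1 - 0.900422 = 0.099578
PV = $950.00 * 0.099578 / 0.0212 = $4,462.23

$4,462.23


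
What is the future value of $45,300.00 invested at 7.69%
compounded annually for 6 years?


Formula: FV = P * (1 + r)^n
Substituting: FV = $45,300.00 * (1 + 0.0769)^6
Growth factor: (1.0769)^6 = 1.55974
FV = $45,300.00 * 1.55974 = $70,656.23

$70,656.23


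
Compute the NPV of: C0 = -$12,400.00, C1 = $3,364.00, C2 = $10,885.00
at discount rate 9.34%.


Formula: NPV = C0 + C1/(1+r) + C2/(1+r)^2
Discount C1: $3,364.00 / (1 + 0.0934) = $3,076.64
Discount C2: $10,885.00 / (1 + 0.0934)^2 = $9,104.80
NPV = -$12,400.00 + $3,076.64 + $9,104.80 = -$218.56

-$218.56


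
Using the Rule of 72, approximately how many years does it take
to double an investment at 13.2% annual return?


Formula: Years ≈ 72 / r
Substituting: Years ≈ 72 / 13.2
Years ≈ 5.5

5.5 years


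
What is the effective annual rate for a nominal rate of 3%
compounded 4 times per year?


Formula: EAR = (1 + r/m)^m - 1
Period rate: r/m = 0.03 / 4 = 0.0075
Compounding: (1 + 0.0075)^4 = 1.030339
EAR = 1.030339 - 1 = 0.030339

0.030339


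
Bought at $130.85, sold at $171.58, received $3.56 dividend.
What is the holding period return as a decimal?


Formula: HPR = (P1 - P0 + D) / P0
Gain: $171.58 - $130.85 + $3.56 = $44.29
HPR = $44.29 / $130.85 = 0.3385

0.3385


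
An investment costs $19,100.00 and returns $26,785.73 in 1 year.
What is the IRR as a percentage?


Formula: IRR = C1/C0 - 1
Substituting: IRR = $26,785.73 / $19,100.00 - 1
Ratio: 1.402394 - 1 = 0.402394
IRR = 40.2394%

40.2394%


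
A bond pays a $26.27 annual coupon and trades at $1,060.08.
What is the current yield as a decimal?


Formula: Current yield = annual coupon / price
Substituting: CY = $26.27 / $1,060.08
CY = 0.024781

0.024781


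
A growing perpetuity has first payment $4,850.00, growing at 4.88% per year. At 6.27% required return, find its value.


Formula: PV = C / (r - g)
Spread: r - g = 0.0627 - 0.0488 = 0.0139
Substituting: PV = $4,850.00 / 0.0139
PV = $348,920.86

$348,920.86


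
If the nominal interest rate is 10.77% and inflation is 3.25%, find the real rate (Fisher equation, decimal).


Formula: (1 + r_real) = (1 + r_nom) / (1 + inflation)
Substituting: (1 + r_real) = 1.1077 / 1.0325
(1 + r_real) = 1.072833
r_real = 1.072833 - 1 = 0.072833

0.072833


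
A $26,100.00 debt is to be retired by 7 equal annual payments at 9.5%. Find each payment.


Formula: PMT = PV * r / (1 - (1+r)^(-n))
Denominator: 1 - (1 + 0.095)^(-7) = 0.470213
Numerator: $26,100.00 * 0.095 = 2479.5
PMT = 2479.5 / 0.470213 = $5,273.14

$5,273.14


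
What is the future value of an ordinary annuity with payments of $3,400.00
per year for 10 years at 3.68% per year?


Formula: FV = PMT * ((1+r)^n - 1) / r
Growth factor: (1 + 0.0368)^10 = 1.435324
Numerator: 1.435324 - 1 = 0.435324
FV = $3,400.00 * 0.435324 / 0.0368 = $40,220.13

$40,220.13


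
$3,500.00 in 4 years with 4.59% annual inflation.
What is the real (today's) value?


Formula: Real value = nominal / (1 + inflation)^years
Price level: (1 + 0.0459)^4 = 1.196632
Real value = $3,500.00 / 1.196632 = $2,924.88

$2,924.88


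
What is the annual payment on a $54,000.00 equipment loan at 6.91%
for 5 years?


Formula: PMT = PV * r / (1 - (1+r)^(-n))
Denominator: 1 - (1 + 0.0691)^(-5) = 0.284008
Numerator: $54,000.00 * 0.0691 = 3731.4
PMT = 3731.4 / 0.284008 = $13,138.38

$13,138.38


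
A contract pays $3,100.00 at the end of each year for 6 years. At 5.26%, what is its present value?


Formula: PV = PMT * (1 - (1+r)^(-n)) / r
Discount factor: (1 + 0.0526)^(-6) = 0.735224
Bracket: 1 - 0.735224 = 0.264776
PV = $3,100.00 * 0.264776 / 0.0526 = $15,604.66

$15,604.66


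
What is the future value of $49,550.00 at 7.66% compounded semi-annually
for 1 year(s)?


Formula: FV = P * (1 + r/m)^(m*t)
Period rate: r/m = 0.0766 / 2 = 0.0383
Total periods: m*t = 2 * 1 = 2
Growth factor: (1 + 0.0383)^2 = 1.078067
FV = $49,550.00 * 1.078067 = $53,418.21

$53,418.21


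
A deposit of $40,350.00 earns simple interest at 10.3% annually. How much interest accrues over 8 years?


Formula: I = P * r * t
Substituting: I = $40,350.00 * 0.103 * 8
Step: I = $40,350.00 * 0.824
I = $33,248.40

$33,248.40


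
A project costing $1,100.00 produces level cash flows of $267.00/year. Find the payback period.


Formula: Payback = investment / annual cash flow
Substituting: Payback = $1,100.00 / $267.00
Payback = 4.1199 years

4.1199 years


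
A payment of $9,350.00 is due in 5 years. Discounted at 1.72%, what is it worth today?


Formula: PV = FV / (1 + r)^n
Substituting: PV = $9,350.00 / (1 + 0.0172)^5
Discount factor: (1.0172)^5 = 1.08901
PV = $9,350.00 / 1.08901 = $8,585.78

$8,585.78


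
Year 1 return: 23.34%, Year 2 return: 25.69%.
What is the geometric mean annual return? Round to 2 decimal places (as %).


Formula: Geometric mean = ((1+r1)*(1+r2))^(1/2) - 1
Product: (1 + 0.2334) * (1 + 0.2569) = 1.2334 * 1.2569 = 1.55026
Square root: 1.55026^0.5 = 1.245095
Geometric mean = 1.245095 - 1 = 0.245095
As percentage: 24.51%

24.51%


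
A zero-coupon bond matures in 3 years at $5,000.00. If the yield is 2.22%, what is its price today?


Formula: Price = FV / (1 + r)^n
Substituting: Price = $5,000.00 / (1 + 0.0222)^3
Discount factor: (1.0222)^3 = 1.068089
Price = $5,000.00 / 1.068089 = $4,681.26

$4,681.26


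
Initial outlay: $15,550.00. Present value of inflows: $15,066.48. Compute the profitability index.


Formula: PI = PV(cash flows) / initial investment
Substituting: PI = $15,066.48 / $15,550.00
PI = 0.9689

0.9689


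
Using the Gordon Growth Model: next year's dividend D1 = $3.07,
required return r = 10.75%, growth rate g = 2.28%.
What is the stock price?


Formula: P = D1 / (r - g)
Spread: r - g = 0.1075 - 0.0228 = 0.0847
Substituting: P = $3.07 / 0.0847
P = $36.25

$36.25


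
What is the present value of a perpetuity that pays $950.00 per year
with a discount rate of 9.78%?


Formula: PV = C / r
Substituting: PV = $950.00 / 0.0978
PV = $9,713.70

$9,713.70


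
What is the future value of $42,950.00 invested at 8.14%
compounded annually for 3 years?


Formula: FV = P * (1 + r)^n
Substituting: FV = $42,950.00 * (1 + 0.0814)^3
Growth factor: (1.0814)^3 = 1.264617
FV = $42,950.00 * 1.264617 = $54,315.31

$54,315.31


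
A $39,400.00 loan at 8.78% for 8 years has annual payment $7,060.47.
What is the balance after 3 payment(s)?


Formula: Balance = PV*(1+r)^k - PMT*((1+r)^k - 1)/r
Growth: (1 + 0.0878)^3 = 1.287203
Accumulated factor: ((1+r)^k - 1)/r = 3.271109
Balance = $39,400.00 * 1.287203 - $7,060.47 * 3.271109
Balance = $27,620.25

$27,620.25


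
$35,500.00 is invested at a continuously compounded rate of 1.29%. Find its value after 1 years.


Formula: FV = P * e^(r*t)
Exponent: r*t = 0.0129 * 1 = 0.0129
e^(0.0129) = 1.012984
FV = $35,500.00 * 1.012984 = $35,960.92

$35,960.92


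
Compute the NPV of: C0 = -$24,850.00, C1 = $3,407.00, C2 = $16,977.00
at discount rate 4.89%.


Formula: NPV = C0 + C1/(1+r) + C2/(1+r)^2
Discount C1: $3,407.00 / (1 + 0.0489) = $3,248.16
Discount C2: $16,977.00 / (1 + 0.0489)^2 = $15,430.95
NPV = -$24,850.00 + $3,248.16 + $15,430.95 = -$6,170.88

-$6,170.88


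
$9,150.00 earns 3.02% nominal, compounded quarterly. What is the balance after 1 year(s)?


Formula: FV = P * (1 + r/m)^(m*t)
Period rate: r/m = 0.0302 / 4 = 0.00755
Total periods: m*t = 4 * 1 = 4
Growth factor: (1 + 0.00755)^4 = 1.030544
FV = $9,150.00 * 1.030544 = $9,429.48

$9,429.48


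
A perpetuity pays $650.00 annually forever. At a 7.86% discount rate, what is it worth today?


Formula: PV = C / r
Substituting: PV = $650.00 / 0.0786
PV = $8,269.72

$8,269.72


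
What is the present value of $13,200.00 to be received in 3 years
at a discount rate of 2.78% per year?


Formula: PV = FV / (1 + r)^n
Substituting: PV = $13,200.00 / (1 + 0.0278)^3
Discount factor: (1.0278)^3 = 1.08574
PV = $13,200.00 / 1.08574 = $12,157.61

$12,157.61


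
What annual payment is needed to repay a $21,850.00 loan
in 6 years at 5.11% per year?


Formula: PMT = PV * r / (1 - (1+r)^(-n))
Denominator: 1 - (1 + 0.0511)^(-6) = 0.258458
Numerator: $21,850.00 * 0.0511 = 1116.535
PMT = 1116.535 / 0.258458 = $4,319.99

$4,319.99


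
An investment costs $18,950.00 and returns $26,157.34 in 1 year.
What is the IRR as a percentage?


Formula: IRR = C1/C0 - 1
Substituting: IRR = $26,157.34 / $18,950.00 - 1
Ratio: 1.380335 - 1 = 0.380335
IRR = 38.0335%

38.0335%


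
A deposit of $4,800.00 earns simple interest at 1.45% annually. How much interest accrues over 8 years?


Formula: I = P * r * t
Substituting: I = $4,800.00 * 0.0145 * 8
Step: I = $4,800.00 * 0.116
I = $556.80

$556.80


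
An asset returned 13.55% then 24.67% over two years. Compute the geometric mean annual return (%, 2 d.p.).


Formula: Geometric mean = ((1+r1)*(1+r2))^(1/2) - 1
Product: (1 + 0.1355) * (1 + 0.2467) = 1.1355 * 1.2467 = 1.415628
Square root: 1.415628^0.5 = 1.189802
Geometric mean = 1.189802 - 1 = 0.189802
As percentage: 18.98%

18.98%


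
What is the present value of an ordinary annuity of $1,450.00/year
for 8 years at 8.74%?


Formula: PV = PMT * (1 - (1+r)^(-n)) / r
Discount factor: (1 + 0.0874)^(-8) = 0.511547
Bracket: 1 - 0.511547 = 0.488453
PV = $1,450.00 * 0.488453 / 0.0874 = $8,103.63

$8,103.63


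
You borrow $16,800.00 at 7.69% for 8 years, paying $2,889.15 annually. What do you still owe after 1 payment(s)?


Formula: Balance = PV*(1+r)^k - PMT*((1+r)^k - 1)/r
Growth: (1 + 0.0769)^1 = 1.0769
Accumulated factor: ((1+r)^k - 1)/r = 1.0
Balance = $16,800.00 * 1.0769 - $2,889.15 * 1.0
Balance = $15,202.77

$15,202.77


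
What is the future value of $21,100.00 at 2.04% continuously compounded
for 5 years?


Formula: FV = P * e^(r*t)
Exponent: r*t = 0.0204 * 5 = 0.102
e^(0.102) = 1.107383
FV = $21,100.00 * 1.107383 = $23,365.79

$23,365.79


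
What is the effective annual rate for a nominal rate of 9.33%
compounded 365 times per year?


Formula: EAR = (1 + r/m)^m - 1
Period rate: r/m = 0.0933 / 365 = 0.000256
Compounding: (1 + 0.000256)^365 = 1.097778
EAR = 1.097778 - 1 = 0.097778

0.097778


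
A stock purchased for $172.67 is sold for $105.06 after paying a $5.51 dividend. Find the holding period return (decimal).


Formula: HPR = (P1 - P0 + D) / P0
Gain: $105.06 - $172.67 + $5.51 = -$62.10
HPR = -$62.10 / $172.67 = -0.3596

-0.3596


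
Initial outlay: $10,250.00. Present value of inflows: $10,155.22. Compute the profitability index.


Formula: PI = PV(cash flows) / initial investment
Substituting: PI = $10,155.22 / $10,250.00
PI = 0.9908

0.9908


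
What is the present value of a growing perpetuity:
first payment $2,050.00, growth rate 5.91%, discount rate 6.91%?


Formula: PV = C / (r - g)
Spread: r - g = 0.0691 - 0.0591 = 0.01
Substituting: PV = $2,050.00 / 0.01
PV = $205,000.00

$205,000.00


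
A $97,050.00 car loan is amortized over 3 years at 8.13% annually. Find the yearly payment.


Formula: PMT = PV * r / (1 - (1+r)^(-n))
Denominator: 1 - (1 + 0.0813)^(-3) = 0.209027
Numerator: $97,050.00 * 0.0813 = 7890.165
PMT = 7890.165 / 0.209027 = $37,747.02

$37,747.02


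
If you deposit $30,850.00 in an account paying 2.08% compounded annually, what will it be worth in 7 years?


Formula: FV = P * (1 + r)^n
Substituting: FV = $30,850.00 * (1 + 0.0208)^7
Growth factor: (1.0208)^7 = 1.155007
FV = $30,850.00 * 1.155007 = $35,631.97

$35,631.97


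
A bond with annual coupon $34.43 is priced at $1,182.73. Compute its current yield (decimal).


Formula: Current yield = annual coupon / price
Substituting: CY = $34.43 / $1,182.73
CY = 0.029111

0.029111


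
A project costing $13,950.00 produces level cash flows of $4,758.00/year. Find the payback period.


Formula: Payback = investment / annual cash flow
Substituting: Payback = $13,950.00 / $4,758.00
Payback = 2.9319 years

2.9319 years


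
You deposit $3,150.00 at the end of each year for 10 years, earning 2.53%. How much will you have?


Formula: FV = PMT * ((1+r)^n - 1) / r
Growth factor: (1 + 0.0253)^10 = 1.283836
Numerator: 1.283836 - 1 = 0.283836
FV = $3,150.00 * 0.283836 / 0.0253 = $35,339.27

$35,339.27


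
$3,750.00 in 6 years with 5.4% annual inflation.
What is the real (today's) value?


Formula: Real value = nominal / (1 + inflation)^years
Price level: (1 + 0.054)^6 = 1.37102
Real value = $3,750.00 / 1.37102 = $2,735.19

$2,735.19


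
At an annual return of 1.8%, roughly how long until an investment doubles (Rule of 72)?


Formula: Years ≈ 72 / r
Substituting: Years ≈ 72 / 1.8
Years ≈ 40.0

40.0 years


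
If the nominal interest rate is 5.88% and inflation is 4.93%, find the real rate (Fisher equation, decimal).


Formula: (1 + r_real) = (1 + r_nom) / (1 + inflation)
Substituting: (1 + r_real) = 1.0588 / 1.0493
(1 + r_real) = 1.009054
r_real = 1.009054 - 1 = 0.009054

0.009054


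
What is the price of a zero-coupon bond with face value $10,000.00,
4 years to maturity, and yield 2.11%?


Formula: Price = FV / (1 + r)^n
Substituting: Price = $10,000.00 / (1 + 0.0211)^4
Discount factor: (1.0211)^4 = 1.087109
Price = $10,000.00 / 1.087109 = $9,198.71

$9,198.71


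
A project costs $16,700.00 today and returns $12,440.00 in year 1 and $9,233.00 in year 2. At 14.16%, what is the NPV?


Formula: NPV = C0 + C1/(1+r) + C2/(1+r)^2
Discount C1: $12,440.00 / (1 + 0.1416) = $10,896.99
Discount C2: $9,233.00 / (1 + 0.1416)^2 = $7,084.59
NPV = -$16,700.00 + $10,896.99 + $7,084.59 = $1,281.58

$1,281.58


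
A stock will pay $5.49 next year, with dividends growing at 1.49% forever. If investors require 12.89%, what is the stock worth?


Formula: P = D1 / (r - g)
Spread: r - g = 0.1289 - 0.0149 = 0.114
Substituting: P = $5.49 / 0.114
P = $48.16

$48.16


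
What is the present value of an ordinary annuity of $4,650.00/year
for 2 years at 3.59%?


Formula: PV = PMT * (1 - (1+r)^(-n)) / r
Discount factor: (1 + 0.0359)^(-2) = 0.931889
Bracket: 1 - 0.931889 = 0.068111
PV = $4,650.00 * 0.068111 / 0.0359 = $8,822.14

$8,822.14


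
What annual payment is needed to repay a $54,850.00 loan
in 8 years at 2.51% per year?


Formula: PMT = PV * r / (1 - (1+r)^(-n))
Denominator: 1 - (1 + 0.0251)^(-8) = 0.179894
Numerator: $54,850.00 * 0.0251 = 1376.735
PMT = 1376.735 / 0.179894 = $7,653.05

$7,653.05
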